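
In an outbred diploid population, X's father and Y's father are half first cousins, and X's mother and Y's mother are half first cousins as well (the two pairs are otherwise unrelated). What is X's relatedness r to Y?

Independent pedigree routes through distinct common ancestors add.
X and Y are related in two ways: half second cousins through their fathers (r = 1/64) and half second cousins through their mothers (r = 1/64).
r = 1/64 + 1/64 = 0.03125.

0.03125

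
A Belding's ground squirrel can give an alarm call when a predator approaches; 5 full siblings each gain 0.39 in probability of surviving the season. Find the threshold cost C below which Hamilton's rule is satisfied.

r to a full sibling = 1/2 (full sibs share both parents — two paths of length 2: r = 2·(1/2)^2 = 1/2).
Hamilton's rule: n·r·B > C, so the trait is favored while C < n·r·B = 5·0.5·0.39 = 0.975.

0.975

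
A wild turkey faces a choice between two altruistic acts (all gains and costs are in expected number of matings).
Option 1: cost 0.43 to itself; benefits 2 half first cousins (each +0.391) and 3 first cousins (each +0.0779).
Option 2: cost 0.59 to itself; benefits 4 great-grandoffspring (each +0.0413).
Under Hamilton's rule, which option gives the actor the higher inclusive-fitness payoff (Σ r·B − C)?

Option 1: r to a half first cousin = 0.0625.
Option 1: r to a first cousin = 0.125.
Option 1: Σ r·B − C = (2·0.0625·0.391 + 3·0.125·0.0779) − 0.43 = -0.3519125.
Option 2: r to a great-grandoffspring = 0.125.
Option 2: Σ r·B − C = (4·0.125·0.0413) − 0.59 = -0.56935.
Option 1 has the higher net inclusive-fitness payoff.

Option 1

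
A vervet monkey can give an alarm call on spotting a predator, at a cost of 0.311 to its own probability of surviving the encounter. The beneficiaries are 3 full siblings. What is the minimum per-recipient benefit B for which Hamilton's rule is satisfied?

0.2073

r to a full sibling = 1/2 (full sibs share both parents — two paths of length 2: r = 2·(1/2)^2 = 1/2).
Hamilton's rule with n recipients of equal r: n·r·B > C, so B > C/(n·r) = 0.311/(3·0.5) = 0.2073.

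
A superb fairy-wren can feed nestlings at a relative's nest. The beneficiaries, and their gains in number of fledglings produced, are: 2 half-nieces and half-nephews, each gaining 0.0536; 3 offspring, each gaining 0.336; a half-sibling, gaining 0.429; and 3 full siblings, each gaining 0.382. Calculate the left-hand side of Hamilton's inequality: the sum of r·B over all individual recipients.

r to a half-niece or half-nephew = 0.125 (half-aunt/uncle↔niece/nephew: one path of length 3: r = (1/2)^3 = 1/8).
r to an offspring = 1/2 (one parent–offspring link: r = (1/2)^1 = 1/2).
r to a half-sibling = 1/4 (half-sibs share one parent — one path of length 2: r = (1/2)^2 = 1/4).
r to a full sibling = 0.5 (full sibs share both parents — two paths of length 2: r = 2·(1/2)^2 = 1/2).
Summing one r·B term per recipient: 2·0.125·0.0536 + 3·0.5·0.336 + 1·0.25·0.429 + 3·0.5·0.382 = 1.19765.

1.19765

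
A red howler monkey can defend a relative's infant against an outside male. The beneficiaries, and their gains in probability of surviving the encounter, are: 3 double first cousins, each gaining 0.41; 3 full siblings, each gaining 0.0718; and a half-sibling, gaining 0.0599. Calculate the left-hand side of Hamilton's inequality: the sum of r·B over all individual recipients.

r to a double first cousin = 0.25 (double first cousins share both grandparent pairs — four paths of length 4: r = 4·(1/2)^4 = 1/4).
r to a full sibling = 1/2 (full sibs share both parents — two paths of length 2: r = 2·(1/2)^2 = 1/2).
r to a half-sibling = 0.25 (half-sibs share one parent — one path of length 2: r = (1/2)^2 = 1/4).
Summing one r·B term per recipient: 3·0.25·0.41 + 3·0.5·0.0718 + 1·0.25·0.0599 = 0.430175.

0.430175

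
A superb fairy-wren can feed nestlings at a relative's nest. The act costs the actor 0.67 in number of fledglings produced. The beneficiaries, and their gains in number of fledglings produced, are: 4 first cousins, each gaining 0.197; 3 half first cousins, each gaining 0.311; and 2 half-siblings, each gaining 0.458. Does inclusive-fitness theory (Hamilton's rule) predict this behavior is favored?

No

Hamilton's rule: the trait is favored when the sum of r·B over every recipient exceeds the actor's cost C.
r to a first cousin = 1/8 (first cousins share one grandparent pair — two paths of length 4: r = 2·(1/2)^4 = 1/8).
r to a half first cousin = 1/16 (half first cousins share one grandparent — one path of length 4: r = (1/2)^4 = 1/16).
r to a half-sibling = 0.25 (half-sibs share one parent — one path of length 2: r = (1/2)^2 = 1/4).
Summing one r·B term per recipient: 4·0.125·0.197 + 3·0.0625·0.311 + 2·0.25·0.458 = 0.3858125.
0.3858125 < 0.67: the indirect benefit is less than the cost.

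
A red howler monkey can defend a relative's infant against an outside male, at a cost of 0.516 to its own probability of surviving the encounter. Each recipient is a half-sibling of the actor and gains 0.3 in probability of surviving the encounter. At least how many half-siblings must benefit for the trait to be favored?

r to a half-sibling = 1/4 (half-sibs share one parent — one path of length 2: r = (1/2)^2 = 1/4).
Hamilton's rule: n·r·B > C  ⇒  n > C/(r·B) = 0.516/(0.25·0.3) = 6.88.
The smallest integer exceeding 6.88 is 7.

7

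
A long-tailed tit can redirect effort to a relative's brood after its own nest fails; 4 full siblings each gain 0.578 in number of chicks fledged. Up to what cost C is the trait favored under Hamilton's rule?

1.156

r to a full sibling = 1/2 (full sibs share both parents — two paths of length 2: r = 2·(1/2)^2 = 1/2).
Hamilton's rule: n·r·B > C, so the trait is favored while C < n·r·B = 4·0.5·0.578 = 1.156.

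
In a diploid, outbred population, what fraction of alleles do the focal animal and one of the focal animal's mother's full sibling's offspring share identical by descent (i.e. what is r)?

0.125

Each parent–offspring link contributes a factor of 1/2, and independent paths through distinct common ancestors add.
First cousins share one grandparent pair — two paths of length 4: r = 2·(1/2)^4 = 1/8.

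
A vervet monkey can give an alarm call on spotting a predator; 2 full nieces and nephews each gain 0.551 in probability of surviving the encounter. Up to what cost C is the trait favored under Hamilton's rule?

0.2755

r to a full niece or nephew = 0.25 (full aunt/uncle↔niece/nephew: two paths of length 3 through the shared grandparent pair: r = 2·(1/2)^3 = 1/4).
Hamilton's rule: n·r·B > C, so the trait is favored while C < n·r·B = 2·0.25·0.551 = 0.2755.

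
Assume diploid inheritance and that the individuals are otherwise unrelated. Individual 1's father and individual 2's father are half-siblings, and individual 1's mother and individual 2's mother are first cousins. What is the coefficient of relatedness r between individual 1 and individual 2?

Wright's path rule: contributions from independent ancestry routes add.
Individual 1 and individual 2 are related in two ways: half first cousins through their fathers (r = 1/16) and second cousins through their mothers (r = 1/32).
r = 1/16 + 1/32 = 0.09375.

0.09375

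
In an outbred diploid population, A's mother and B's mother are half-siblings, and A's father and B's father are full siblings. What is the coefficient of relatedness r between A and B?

With two independent routes of shared ancestry, r is the sum of the two contributions.
A and B are related in two ways: half first cousins through their mothers (r = 1/16) and first cousins through their fathers (r = 1/8).
r = 1/16 + 1/8 = 0.1875.

0.1875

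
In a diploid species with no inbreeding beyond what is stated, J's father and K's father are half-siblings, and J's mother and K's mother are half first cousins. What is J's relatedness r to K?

0.078125

Independent pedigree routes through distinct common ancestors add.
J and K are related in two ways: half first cousins through their fathers (r = 1/16) and half second cousins through their mothers (r = 1/64).
r = 1/16 + 1/64 = 5/64 = 0.078125.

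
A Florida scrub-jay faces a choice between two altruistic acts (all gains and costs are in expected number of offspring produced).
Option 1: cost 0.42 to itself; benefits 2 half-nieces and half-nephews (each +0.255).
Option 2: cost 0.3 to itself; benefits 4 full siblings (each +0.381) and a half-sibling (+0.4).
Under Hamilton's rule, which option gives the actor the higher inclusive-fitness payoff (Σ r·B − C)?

Option 1: r to a half-niece or half-nephew = 0.125.
Option 1: Σ r·B − C = (2·0.125·0.255) − 0.42 = -0.35625.
Option 2: r to a full sibling = 0.5.
Option 2: r to a half-sibling = 0.25.
Option 2: Σ r·B − C = (4·0.5·0.381 + 1·0.25·0.4) − 0.3 = 0.562.
Option 2 has the higher net inclusive-fitness payoff.

Option 2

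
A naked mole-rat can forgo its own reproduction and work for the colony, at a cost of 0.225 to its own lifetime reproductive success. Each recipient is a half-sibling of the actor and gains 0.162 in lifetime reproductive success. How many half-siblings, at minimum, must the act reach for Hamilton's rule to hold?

r to a half-sibling = 1/4 (half-sibs share one parent — one path of length 2: r = (1/2)^2 = 1/4).
Hamilton's rule: n·r·B > C  ⇒  n > C/(r·B) = 0.225/(0.25·0.162) = 5.556.
The smallest integer exceeding 5.556 is 6.

6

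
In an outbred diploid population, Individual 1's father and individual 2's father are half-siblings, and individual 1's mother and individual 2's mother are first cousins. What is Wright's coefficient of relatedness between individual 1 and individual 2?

0.09375

Wright's path rule: contributions from independent ancestry routes add.
Individual 1 and individual 2 are related in two ways: half first cousins through their fathers (r = 1/16) and second cousins through their mothers (r = 1/32).
r = 1/16 + 1/32 = 0.09375.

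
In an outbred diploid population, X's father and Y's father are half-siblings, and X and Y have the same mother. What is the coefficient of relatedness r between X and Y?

0.3125

With two independent routes of shared ancestry, r is the sum of the two contributions.
X and Y are related in two ways: half first cousins through their fathers (r = 1/16) and half-sibs through their shared mother (r = 1/4).
r = 1/16 + 1/4 = 0.3125.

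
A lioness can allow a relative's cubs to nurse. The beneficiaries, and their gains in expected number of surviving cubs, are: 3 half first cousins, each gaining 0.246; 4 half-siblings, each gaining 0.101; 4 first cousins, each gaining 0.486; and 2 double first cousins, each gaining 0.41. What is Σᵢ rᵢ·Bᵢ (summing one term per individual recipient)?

r to a half first cousin = 0.0625 (half first cousins share one grandparent — one path of length 4: r = (1/2)^4 = 1/16).
r to a half-sibling = 0.25 (half-sibs share one parent — one path of length 2: r = (1/2)^2 = 1/4).
r to a first cousin = 1/8 (first cousins share one grandparent pair — two paths of length 4: r = 2·(1/2)^4 = 1/8).
r to a double first cousin = 1/4 (double first cousins share both grandparent pairs — four paths of length 4: r = 4·(1/2)^4 = 1/4).
Summing one r·B term per recipient: 3·0.0625·0.246 + 4·0.25·0.101 + 4·0.125·0.486 + 2·0.25·0.41 = 0.595125.

0.595125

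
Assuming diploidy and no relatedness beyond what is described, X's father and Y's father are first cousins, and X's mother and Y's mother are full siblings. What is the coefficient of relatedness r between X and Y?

0.15625

Wright's path rule: contributions from independent ancestry routes add.
X and Y are related in two ways: second cousins through their fathers (r = 1/32) and first cousins through their mothers (r = 1/8).
r = 1/32 + 1/8 = 5/32 = 0.15625.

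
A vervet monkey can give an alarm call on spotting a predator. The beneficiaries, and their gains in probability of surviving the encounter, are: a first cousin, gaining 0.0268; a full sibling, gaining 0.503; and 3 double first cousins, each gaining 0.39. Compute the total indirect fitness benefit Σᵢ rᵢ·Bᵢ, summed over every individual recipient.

0.54735

r to a first cousin = 0.125 (first cousins share one grandparent pair — two paths of length 4: r = 2·(1/2)^4 = 1/8).
r to a full sibling = 1/2 (full sibs share both parents — two paths of length 2: r = 2·(1/2)^2 = 1/2).
r to a double first cousin = 1/4 (double first cousins share both grandparent pairs — four paths of length 4: r = 4·(1/2)^4 = 1/4).
Summing one r·B term per recipient: 1·0.125·0.0268 + 1·0.5·0.503 + 3·0.25·0.39 = 0.54735.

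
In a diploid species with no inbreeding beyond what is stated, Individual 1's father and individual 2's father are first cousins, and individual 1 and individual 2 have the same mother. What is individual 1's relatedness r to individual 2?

0.28125

Relatedness sums over independent paths through distinct common ancestors.
Individual 1 and individual 2 are related in two ways: second cousins through their fathers (r = 1/32) and half-sibs through their shared mother (r = 1/4).
r = 1/32 + 1/4 = 0.28125.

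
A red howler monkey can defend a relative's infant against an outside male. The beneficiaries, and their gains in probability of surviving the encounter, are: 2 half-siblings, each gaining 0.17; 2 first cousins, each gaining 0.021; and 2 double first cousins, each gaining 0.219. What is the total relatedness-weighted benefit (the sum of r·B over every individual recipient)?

r to a half-sibling = 1/4 (half-sibs share one parent — one path of length 2: r = (1/2)^2 = 1/4).
r to a first cousin = 0.125 (first cousins share one grandparent pair — two paths of length 4: r = 2·(1/2)^4 = 1/8).
r to a double first cousin = 0.25 (double first cousins share both grandparent pairs — four paths of length 4: r = 4·(1/2)^4 = 1/4).
Summing one r·B term per recipient: 2·0.25·0.17 + 2·0.125·0.021 + 2·0.25·0.219 = 0.19975.

0.19975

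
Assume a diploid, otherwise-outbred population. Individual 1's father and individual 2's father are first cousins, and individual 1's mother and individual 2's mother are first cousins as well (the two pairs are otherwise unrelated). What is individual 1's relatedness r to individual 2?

Relatedness sums over independent paths through distinct common ancestors.
Individual 1 and individual 2 are related in two ways: second cousins through their fathers (r = 1/32) and second cousins through their mothers (r = 1/32).
r = 1/32 + 1/32 = 0.0625.

0.0625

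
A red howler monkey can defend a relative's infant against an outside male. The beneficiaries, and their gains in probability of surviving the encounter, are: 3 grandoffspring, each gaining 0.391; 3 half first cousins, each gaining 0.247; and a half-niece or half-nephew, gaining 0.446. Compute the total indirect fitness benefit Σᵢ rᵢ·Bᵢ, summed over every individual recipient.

0.3953125

r to a grandoffspring = 0.25 (two parent–offspring links: r = (1/2)^2 = 1/4).
r to a half first cousin = 1/16 (half first cousins share one grandparent — one path of length 4: r = (1/2)^4 = 1/16).
r to a half-niece or half-nephew = 1/8 (half-aunt/uncle↔niece/nephew: one path of length 3: r = (1/2)^3 = 1/8).
Summing one r·B term per recipient: 3·0.25·0.391 + 3·0.0625·0.247 + 1·0.125·0.446 = 0.3953125.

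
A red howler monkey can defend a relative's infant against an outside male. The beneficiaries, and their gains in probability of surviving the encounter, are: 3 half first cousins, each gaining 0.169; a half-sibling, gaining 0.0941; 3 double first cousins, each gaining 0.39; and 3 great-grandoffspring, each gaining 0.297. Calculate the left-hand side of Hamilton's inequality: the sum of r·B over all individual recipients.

r to a half first cousin = 0.0625 (half first cousins share one grandparent — one path of length 4: r = (1/2)^4 = 1/16).
r to a half-sibling = 1/4 (half-sibs share one parent — one path of length 2: r = (1/2)^2 = 1/4).
r to a double first cousin = 1/4 (double first cousins share both grandparent pairs — four paths of length 4: r = 4·(1/2)^4 = 1/4).
r to a great-grandoffspring = 0.125 (three parent–offspring links: r = (1/2)^3 = 1/8).
Summing one r·B term per recipient: 3·0.0625·0.169 + 1·0.25·0.0941 + 3·0.25·0.39 + 3·0.125·0.297 = 0.4590875.

0.4590875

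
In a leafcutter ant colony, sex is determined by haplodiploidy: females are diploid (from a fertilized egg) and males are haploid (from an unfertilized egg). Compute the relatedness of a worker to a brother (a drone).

0.25

Her haploid brother carries none of their father's genes and a random half of their mother's genome; that half matches the maternal half of her own genome with probability 1/2: r = 1/2 · 1/2 = 1/4.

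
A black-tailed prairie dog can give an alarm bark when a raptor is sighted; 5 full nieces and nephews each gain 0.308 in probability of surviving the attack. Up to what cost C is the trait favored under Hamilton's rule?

0.385

r to a full niece or nephew = 1/4 (full aunt/uncle↔niece/nephew: two paths of length 3 through the shared grandparent pair: r = 2·(1/2)^3 = 1/4).
Hamilton's rule: n·r·B > C, so the trait is favored while C < n·r·B = 5·0.25·0.308 = 0.385.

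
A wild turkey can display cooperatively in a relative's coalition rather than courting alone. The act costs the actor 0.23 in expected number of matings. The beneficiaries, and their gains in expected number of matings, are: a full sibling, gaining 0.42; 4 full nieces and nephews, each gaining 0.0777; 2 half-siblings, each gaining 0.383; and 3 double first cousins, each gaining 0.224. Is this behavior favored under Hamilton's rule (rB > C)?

Hamilton's rule: the trait is favored when the sum of r·B over every recipient exceeds the actor's cost C.
r to a full sibling = 1/2 (full sibs share both parents — two paths of length 2: r = 2·(1/2)^2 = 1/2).
r to a full niece or nephew = 0.25 (full aunt/uncle↔niece/nephew: two paths of length 3 through the shared grandparent pair: r = 2·(1/2)^3 = 1/4).
r to a half-sibling = 1/4 (half-sibs share one parent — one path of length 2: r = (1/2)^2 = 1/4).
r to a double first cousin = 0.25 (double first cousins share both grandparent pairs — four paths of length 4: r = 4·(1/2)^4 = 1/4).
Summing one r·B term per recipient: 1·0.5·0.42 + 4·0.25·0.0777 + 2·0.25·0.383 + 3·0.25·0.224 = 0.6472.
0.6472 > 0.23: the indirect benefit exceeds the cost.

Yes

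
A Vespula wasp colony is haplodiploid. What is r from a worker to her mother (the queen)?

0.5

One meiotic link between diploid queen and diploid daughter: r = 1/2.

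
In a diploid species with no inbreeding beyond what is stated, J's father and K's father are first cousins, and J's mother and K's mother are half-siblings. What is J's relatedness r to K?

0.09375

Independent pedigree routes through distinct common ancestors add.
J and K are related in two ways: second cousins through their fathers (r = 1/32) and half first cousins through their mothers (r = 1/16).
r = 1/32 + 1/16 = 3/32 = 0.09375.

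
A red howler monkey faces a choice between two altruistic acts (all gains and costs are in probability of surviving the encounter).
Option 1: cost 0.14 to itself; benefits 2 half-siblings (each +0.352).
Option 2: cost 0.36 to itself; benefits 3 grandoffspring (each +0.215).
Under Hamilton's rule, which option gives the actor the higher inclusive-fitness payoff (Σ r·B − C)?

Option 1: r to a half-sibling = 0.25.
Option 1: Σ r·B − C = (2·0.25·0.352) − 0.14 = 0.036.
Option 2: r to a grandoffspring = 0.25.
Option 2: Σ r·B − C = (3·0.25·0.215) − 0.36 = -0.19875.
Option 1 has the higher net inclusive-fitness payoff.

Option 1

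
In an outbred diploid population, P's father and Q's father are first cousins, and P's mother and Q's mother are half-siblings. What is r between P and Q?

Relatedness sums over independent paths through distinct common ancestors.
P and Q are related in two ways: second cousins through their fathers (r = 1/32) and half first cousins through their mothers (r = 1/16).
r = 1/32 + 1/16 = 3/32 = 0.09375.

0.09375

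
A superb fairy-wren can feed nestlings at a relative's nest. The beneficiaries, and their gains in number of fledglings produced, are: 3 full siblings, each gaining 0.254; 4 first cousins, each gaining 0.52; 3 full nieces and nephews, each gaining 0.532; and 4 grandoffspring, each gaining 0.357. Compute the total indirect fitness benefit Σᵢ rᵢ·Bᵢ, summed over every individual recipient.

1.397

r to a full sibling = 1/2 (full sibs share both parents — two paths of length 2: r = 2·(1/2)^2 = 1/2).
r to a first cousin = 0.125 (first cousins share one grandparent pair — two paths of length 4: r = 2·(1/2)^4 = 1/8).
r to a full niece or nephew = 0.25 (full aunt/uncle↔niece/nephew: two paths of length 3 through the shared grandparent pair: r = 2·(1/2)^3 = 1/4).
r to a grandoffspring = 1/4 (two parent–offspring links: r = (1/2)^2 = 1/4).
Summing one r·B term per recipient: 3·0.5·0.254 + 4·0.125·0.52 + 3·0.25·0.532 + 4·0.25·0.357 = 1.397.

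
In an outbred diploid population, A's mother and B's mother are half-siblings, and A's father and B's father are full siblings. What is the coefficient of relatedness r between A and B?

0.1875

With two independent routes of shared ancestry, r is the sum of the two contributions.
A and B are related in two ways: half first cousins through their mothers (r = 1/16) and first cousins through their fathers (r = 1/8).
r = 1/16 + 1/8 = 0.1875.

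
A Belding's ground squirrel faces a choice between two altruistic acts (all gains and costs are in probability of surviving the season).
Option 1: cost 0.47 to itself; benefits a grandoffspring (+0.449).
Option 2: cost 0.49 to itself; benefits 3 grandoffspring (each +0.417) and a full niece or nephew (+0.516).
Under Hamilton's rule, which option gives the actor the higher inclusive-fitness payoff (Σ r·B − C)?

Option 2

Option 1: r to a grandoffspring = 0.25.
Option 1: Σ r·B − C = (1·0.25·0.449) − 0.47 = -0.35775.
Option 2: r to a grandoffspring = 0.25.
Option 2: r to a full niece or nephew = 0.25.
Option 2: Σ r·B − C = (3·0.25·0.417 + 1·0.25·0.516) − 0.49 = -0.04825.
Option 2 has the higher net inclusive-fitness payoff.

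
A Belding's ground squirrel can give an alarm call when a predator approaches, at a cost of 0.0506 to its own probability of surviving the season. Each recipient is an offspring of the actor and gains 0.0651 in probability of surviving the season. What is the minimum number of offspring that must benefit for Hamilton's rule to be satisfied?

2

r to an offspring = 0.5 (one parent–offspring link: r = (1/2)^1 = 1/2).
Hamilton's rule: n·r·B > C  ⇒  n > C/(r·B) = 0.0506/(0.5·0.0651) = 1.555.
The smallest integer exceeding 1.555 is 2.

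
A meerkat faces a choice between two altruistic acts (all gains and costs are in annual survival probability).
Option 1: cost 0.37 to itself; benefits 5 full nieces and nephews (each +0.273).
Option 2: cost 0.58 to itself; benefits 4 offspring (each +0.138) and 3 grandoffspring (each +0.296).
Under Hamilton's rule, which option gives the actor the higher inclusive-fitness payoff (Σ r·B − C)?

Option 1

Option 1: r to a full niece or nephew = 0.25.
Option 1: Σ r·B − C = (5·0.25·0.273) − 0.37 = -0.02875.
Option 2: r to an offspring = 0.5.
Option 2: r to a grandoffspring = 0.25.
Option 2: Σ r·B − C = (4·0.5·0.138 + 3·0.25·0.296) − 0.58 = -0.082.
Option 1 has the higher net inclusive-fitness payoff.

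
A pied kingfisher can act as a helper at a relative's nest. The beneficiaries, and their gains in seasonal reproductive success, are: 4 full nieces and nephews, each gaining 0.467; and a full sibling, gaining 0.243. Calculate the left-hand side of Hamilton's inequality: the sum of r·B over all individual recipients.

0.5885

r to a full niece or nephew = 1/4 (full aunt/uncle↔niece/nephew: two paths of length 3 through the shared grandparent pair: r = 2·(1/2)^3 = 1/4).
r to a full sibling = 0.5 (full sibs share both parents — two paths of length 2: r = 2·(1/2)^2 = 1/2).
Summing one r·B term per recipient: 4·0.25·0.467 + 1·0.5·0.243 = 0.5885.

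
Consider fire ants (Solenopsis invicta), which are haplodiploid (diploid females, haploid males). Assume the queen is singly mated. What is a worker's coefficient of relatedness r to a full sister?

0.75

Haplodiploid full sisters inherit their father's entire haploid genome identically (contributing 1/2) and on average half of their mother's contribution (1/2 · 1/2 = 1/4); r = 1/2 + 1/4 = 3/4.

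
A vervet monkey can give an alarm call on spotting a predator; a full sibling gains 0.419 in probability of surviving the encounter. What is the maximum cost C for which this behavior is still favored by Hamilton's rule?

0.2095

r to a full sibling = 0.5 (full sibs share both parents — two paths of length 2: r = 2·(1/2)^2 = 1/2).
Hamilton's rule: n·r·B > C, so the trait is favored while C < n·r·B = 1·0.5·0.419 = 0.2095.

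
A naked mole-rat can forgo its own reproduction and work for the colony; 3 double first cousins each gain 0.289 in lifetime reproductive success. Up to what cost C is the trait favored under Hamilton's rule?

r to a double first cousin = 1/4 (double first cousins share both grandparent pairs — four paths of length 4: r = 4·(1/2)^4 = 1/4).
Hamilton's rule: n·r·B > C, so the trait is favored while C < n·r·B = 3·0.25·0.289 = 0.21675.

0.21675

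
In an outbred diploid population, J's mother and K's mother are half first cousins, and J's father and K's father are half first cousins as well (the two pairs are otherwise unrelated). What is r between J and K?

0.03125

Independent pedigree routes through distinct common ancestors add.
J and K are related in two ways: half second cousins through their mothers (r = 1/64) and half second cousins through their fathers (r = 1/64).
r = 1/64 + 1/64 = 1/32 = 0.03125.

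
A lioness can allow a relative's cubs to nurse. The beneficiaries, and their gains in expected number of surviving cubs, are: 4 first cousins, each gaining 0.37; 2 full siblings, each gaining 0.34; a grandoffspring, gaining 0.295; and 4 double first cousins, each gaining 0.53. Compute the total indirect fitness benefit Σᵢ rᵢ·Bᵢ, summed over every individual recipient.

1.12875

r to a first cousin = 0.125 (first cousins share one grandparent pair — two paths of length 4: r = 2·(1/2)^4 = 1/8).
r to a full sibling = 1/2 (full sibs share both parents — two paths of length 2: r = 2·(1/2)^2 = 1/2).
r to a grandoffspring = 0.25 (two parent–offspring links: r = (1/2)^2 = 1/4).
r to a double first cousin = 0.25 (double first cousins share both grandparent pairs — four paths of length 4: r = 4·(1/2)^4 = 1/4).
Summing one r·B term per recipient: 4·0.125·0.37 + 2·0.5·0.34 + 1·0.25·0.295 + 4·0.25·0.53 = 1.12875.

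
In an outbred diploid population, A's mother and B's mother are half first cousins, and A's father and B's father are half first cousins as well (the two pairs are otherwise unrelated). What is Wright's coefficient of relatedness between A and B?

Independent pedigree routes through distinct common ancestors add.
A and B are related in two ways: half second cousins through their mothers (r = 1/64) and half second cousins through their fathers (r = 1/64).
r = 1/64 + 1/64 = 1/32 = 0.03125.

0.03125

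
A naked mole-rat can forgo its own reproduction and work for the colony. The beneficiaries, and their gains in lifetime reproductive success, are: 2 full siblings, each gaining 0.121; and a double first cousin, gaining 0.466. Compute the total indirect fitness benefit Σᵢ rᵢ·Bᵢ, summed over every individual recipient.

r to a full sibling = 1/2 (full sibs share both parents — two paths of length 2: r = 2·(1/2)^2 = 1/2).
r to a double first cousin = 1/4 (double first cousins share both grandparent pairs — four paths of length 4: r = 4·(1/2)^4 = 1/4).
Summing one r·B term per recipient: 2·0.5·0.121 + 1·0.25·0.466 = 0.2375.

0.2375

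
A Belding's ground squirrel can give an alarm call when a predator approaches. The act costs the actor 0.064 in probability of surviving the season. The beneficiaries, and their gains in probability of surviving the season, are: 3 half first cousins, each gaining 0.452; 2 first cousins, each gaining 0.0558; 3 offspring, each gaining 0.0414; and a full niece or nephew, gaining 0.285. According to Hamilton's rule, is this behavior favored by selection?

Yes

Hamilton's rule: the trait is favored when the sum of r·B over every recipient exceeds the actor's cost C.
r to a half first cousin = 1/16 (half first cousins share one grandparent — one path of length 4: r = (1/2)^4 = 1/16).
r to a first cousin = 0.125 (first cousins share one grandparent pair — two paths of length 4: r = 2·(1/2)^4 = 1/8).
r to an offspring = 0.5 (one parent–offspring link: r = (1/2)^1 = 1/2).
r to a full niece or nephew = 1/4 (full aunt/uncle↔niece/nephew: two paths of length 3 through the shared grandparent pair: r = 2·(1/2)^3 = 1/4).
Summing one r·B term per recipient: 3·0.0625·0.452 + 2·0.125·0.0558 + 3·0.5·0.0414 + 1·0.25·0.285 = 0.23205.
0.23205 > 0.064: the indirect benefit exceeds the cost.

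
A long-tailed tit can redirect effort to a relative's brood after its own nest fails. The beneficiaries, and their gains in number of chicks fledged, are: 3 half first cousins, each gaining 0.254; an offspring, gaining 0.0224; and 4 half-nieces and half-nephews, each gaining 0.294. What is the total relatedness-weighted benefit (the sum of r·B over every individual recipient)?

r to a half first cousin = 1/16 (half first cousins share one grandparent — one path of length 4: r = (1/2)^4 = 1/16).
r to an offspring = 0.5 (one parent–offspring link: r = (1/2)^1 = 1/2).
r to a half-niece or half-nephew = 1/8 (half-aunt/uncle↔niece/nephew: one path of length 3: r = (1/2)^3 = 1/8).
Summing one r·B term per recipient: 3·0.0625·0.254 + 1·0.5·0.0224 + 4·0.125·0.294 = 0.205825.

0.205825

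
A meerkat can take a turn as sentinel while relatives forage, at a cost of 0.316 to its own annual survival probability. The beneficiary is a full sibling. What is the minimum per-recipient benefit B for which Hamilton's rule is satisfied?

r to a full sibling = 0.5 (full sibs share both parents — two paths of length 2: r = 2·(1/2)^2 = 1/2).
Hamilton's rule with n recipients of equal r: n·r·B > C, so B > C/(n·r) = 0.316/(1·0.5) = 0.632.

0.632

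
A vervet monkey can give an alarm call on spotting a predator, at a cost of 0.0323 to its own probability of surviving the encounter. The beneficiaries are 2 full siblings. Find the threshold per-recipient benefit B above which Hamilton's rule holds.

r to a full sibling = 0.5 (full sibs share both parents — two paths of length 2: r = 2·(1/2)^2 = 1/2).
Hamilton's rule with n recipients of equal r: n·r·B > C, so B > C/(n·r) = 0.0323/(2·0.5) = 0.0323.

0.0323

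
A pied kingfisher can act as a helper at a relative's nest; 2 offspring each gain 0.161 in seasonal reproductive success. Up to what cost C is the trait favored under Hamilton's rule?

r to an offspring = 0.5 (one parent–offspring link: r = (1/2)^1 = 1/2).
Hamilton's rule: n·r·B > C, so the trait is favored while C < n·r·B = 2·0.5·0.161 = 0.161.

0.161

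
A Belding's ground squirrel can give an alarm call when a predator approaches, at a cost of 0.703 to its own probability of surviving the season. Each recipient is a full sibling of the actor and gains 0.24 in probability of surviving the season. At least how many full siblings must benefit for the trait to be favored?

r to a full sibling = 0.5 (full sibs share both parents — two paths of length 2: r = 2·(1/2)^2 = 1/2).
Hamilton's rule: n·r·B > C  ⇒  n > C/(r·B) = 0.703/(0.5·0.24) = 5.858.
The smallest integer exceeding 5.858 is 6.

6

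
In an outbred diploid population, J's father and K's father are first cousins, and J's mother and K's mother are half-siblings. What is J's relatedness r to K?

0.09375

With two independent routes of shared ancestry, r is the sum of the two contributions.
J and K are related in two ways: second cousins through their fathers (r = 1/32) and half first cousins through their mothers (r = 1/16).
r = 1/32 + 1/16 = 0.09375.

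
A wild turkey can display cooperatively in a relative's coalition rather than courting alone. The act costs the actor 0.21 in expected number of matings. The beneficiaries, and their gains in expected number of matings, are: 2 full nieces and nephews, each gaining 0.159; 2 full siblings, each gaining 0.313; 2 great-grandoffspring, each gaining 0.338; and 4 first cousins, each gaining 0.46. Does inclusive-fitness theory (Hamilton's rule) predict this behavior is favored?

Yes

Hamilton's rule: the trait is favored when the sum of r·B over every recipient exceeds the actor's cost C.
r to a full niece or nephew = 0.25 (full aunt/uncle↔niece/nephew: two paths of length 3 through the shared grandparent pair: r = 2·(1/2)^3 = 1/4).
r to a full sibling = 0.5 (full sibs share both parents — two paths of length 2: r = 2·(1/2)^2 = 1/2).
r to a great-grandoffspring = 0.125 (three parent–offspring links: r = (1/2)^3 = 1/8).
r to a first cousin = 1/8 (first cousins share one grandparent pair — two paths of length 4: r = 2·(1/2)^4 = 1/8).
Summing one r·B term per recipient: 2·0.25·0.159 + 2·0.5·0.313 + 2·0.125·0.338 + 4·0.125·0.46 = 0.707.
0.707 > 0.21: the indirect benefit exceeds the cost.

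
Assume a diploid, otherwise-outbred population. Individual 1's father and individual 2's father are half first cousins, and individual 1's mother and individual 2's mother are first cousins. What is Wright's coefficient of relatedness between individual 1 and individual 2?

0.046875

With two independent routes of shared ancestry, r is the sum of the two contributions.
Individual 1 and individual 2 are related in two ways: half second cousins through their fathers (r = 1/64) and second cousins through their mothers (r = 1/32).
r = 1/64 + 1/32 = 3/64 = 0.046875.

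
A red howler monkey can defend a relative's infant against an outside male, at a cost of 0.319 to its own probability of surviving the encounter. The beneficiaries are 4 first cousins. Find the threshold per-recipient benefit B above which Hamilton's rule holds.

0.638

r to a first cousin = 1/8 (first cousins share one grandparent pair — two paths of length 4: r = 2·(1/2)^4 = 1/8).
Hamilton's rule with n recipients of equal r: n·r·B > C, so B > C/(n·r) = 0.319/(4·0.125) = 0.638.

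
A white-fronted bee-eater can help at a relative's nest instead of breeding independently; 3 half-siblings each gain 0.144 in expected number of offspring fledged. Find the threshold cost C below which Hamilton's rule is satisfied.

0.108

r to a half-sibling = 1/4 (half-sibs share one parent — one path of length 2: r = (1/2)^2 = 1/4).
Hamilton's rule: n·r·B > C, so the trait is favored while C < n·r·B = 3·0.25·0.144 = 0.108.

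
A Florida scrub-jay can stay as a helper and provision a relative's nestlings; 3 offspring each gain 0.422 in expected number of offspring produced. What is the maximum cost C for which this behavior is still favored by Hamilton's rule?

0.633

r to an offspring = 0.5 (one parent–offspring link: r = (1/2)^1 = 1/2).
Hamilton's rule: n·r·B > C, so the trait is favored while C < n·r·B = 3·0.5·0.422 = 0.633.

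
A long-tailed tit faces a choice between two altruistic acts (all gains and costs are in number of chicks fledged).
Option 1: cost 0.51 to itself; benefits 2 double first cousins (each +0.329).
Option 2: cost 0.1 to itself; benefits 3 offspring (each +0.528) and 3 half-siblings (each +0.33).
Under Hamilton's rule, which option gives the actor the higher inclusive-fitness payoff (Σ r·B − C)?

Option 1: r to a double first cousin = 0.25.
Option 1: Σ r·B − C = (2·0.25·0.329) − 0.51 = -0.3455.
Option 2: r to an offspring = 0.5.
Option 2: r to a half-sibling = 0.25.
Option 2: Σ r·B − C = (3·0.5·0.528 + 3·0.25·0.33) − 0.1 = 0.9395.
Option 2 has the higher net inclusive-fitness payoff.

Option 2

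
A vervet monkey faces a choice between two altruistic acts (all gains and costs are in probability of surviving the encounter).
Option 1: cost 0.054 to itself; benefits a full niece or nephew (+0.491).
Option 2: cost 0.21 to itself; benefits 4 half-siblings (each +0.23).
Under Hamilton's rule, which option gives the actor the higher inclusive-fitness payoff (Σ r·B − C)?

Option 1: r to a full niece or nephew = 0.25.
Option 1: Σ r·B − C = (1·0.25·0.491) − 0.054 = 0.06875.
Option 2: r to a half-sibling = 0.25.
Option 2: Σ r·B − C = (4·0.25·0.23) − 0.21 = 0.02.
Option 1 has the higher net inclusive-fitness payoff.

Option 1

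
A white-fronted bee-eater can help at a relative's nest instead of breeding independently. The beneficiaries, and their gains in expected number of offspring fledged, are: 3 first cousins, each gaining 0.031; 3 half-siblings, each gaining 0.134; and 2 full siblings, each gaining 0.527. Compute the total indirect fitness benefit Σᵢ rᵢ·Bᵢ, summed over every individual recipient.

r to a first cousin = 0.125 (first cousins share one grandparent pair — two paths of length 4: r = 2·(1/2)^4 = 1/8).
r to a half-sibling = 0.25 (half-sibs share one parent — one path of length 2: r = (1/2)^2 = 1/4).
r to a full sibling = 1/2 (full sibs share both parents — two paths of length 2: r = 2·(1/2)^2 = 1/2).
Summing one r·B term per recipient: 3·0.125·0.031 + 3·0.25·0.134 + 2·0.5·0.527 = 0.639125.

0.639125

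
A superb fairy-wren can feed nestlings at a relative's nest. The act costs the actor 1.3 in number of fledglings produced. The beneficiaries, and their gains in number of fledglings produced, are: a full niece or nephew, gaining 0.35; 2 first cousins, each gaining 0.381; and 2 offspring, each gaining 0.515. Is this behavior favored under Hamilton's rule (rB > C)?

Hamilton's rule: the trait is favored when the sum of r·B over every recipient exceeds the actor's cost C.
r to a full niece or nephew = 1/4 (full aunt/uncle↔niece/nephew: two paths of length 3 through the shared grandparent pair: r = 2·(1/2)^3 = 1/4).
r to a first cousin = 1/8 (first cousins share one grandparent pair — two paths of length 4: r = 2·(1/2)^4 = 1/8).
r to an offspring = 1/2 (one parent–offspring link: r = (1/2)^1 = 1/2).
Summing one r·B term per recipient: 1·0.25·0.35 + 2·0.125·0.381 + 2·0.5·0.515 = 0.69775.
0.69775 < 1.3: the indirect benefit is less than the cost.

No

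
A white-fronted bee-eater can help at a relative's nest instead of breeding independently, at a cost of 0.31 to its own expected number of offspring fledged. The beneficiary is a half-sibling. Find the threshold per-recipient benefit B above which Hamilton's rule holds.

1.24

r to a half-sibling = 1/4 (half-sibs share one parent — one path of length 2: r = (1/2)^2 = 1/4).
Hamilton's rule with n recipients of equal r: n·r·B > C, so B > C/(n·r) = 0.31/(1·0.25) = 1.24.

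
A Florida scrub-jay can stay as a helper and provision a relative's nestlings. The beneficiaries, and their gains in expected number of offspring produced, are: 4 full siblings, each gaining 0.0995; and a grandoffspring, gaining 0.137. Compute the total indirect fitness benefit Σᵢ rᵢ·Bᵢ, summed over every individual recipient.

0.23325

r to a full sibling = 0.5 (full sibs share both parents — two paths of length 2: r = 2·(1/2)^2 = 1/2).
r to a grandoffspring = 1/4 (two parent–offspring links: r = (1/2)^2 = 1/4).
Summing one r·B term per recipient: 4·0.5·0.0995 + 1·0.25·0.137 = 0.23325.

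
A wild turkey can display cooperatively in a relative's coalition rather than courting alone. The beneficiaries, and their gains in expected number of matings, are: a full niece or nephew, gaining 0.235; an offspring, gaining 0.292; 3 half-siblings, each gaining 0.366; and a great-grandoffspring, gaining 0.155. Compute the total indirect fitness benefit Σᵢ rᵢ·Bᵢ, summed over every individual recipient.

0.498625

r to a full niece or nephew = 1/4 (full aunt/uncle↔niece/nephew: two paths of length 3 through the shared grandparent pair: r = 2·(1/2)^3 = 1/4).
r to an offspring = 0.5 (one parent–offspring link: r = (1/2)^1 = 1/2).
r to a half-sibling = 1/4 (half-sibs share one parent — one path of length 2: r = (1/2)^2 = 1/4).
r to a great-grandoffspring = 0.125 (three parent–offspring links: r = (1/2)^3 = 1/8).
Summing one r·B term per recipient: 1·0.25·0.235 + 1·0.5·0.292 + 3·0.25·0.366 + 1·0.125·0.155 = 0.498625.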